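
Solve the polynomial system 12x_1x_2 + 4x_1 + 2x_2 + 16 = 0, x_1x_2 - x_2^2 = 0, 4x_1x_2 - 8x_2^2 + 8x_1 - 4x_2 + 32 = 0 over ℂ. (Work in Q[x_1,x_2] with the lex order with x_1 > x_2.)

Compute a lex Gröbner basis by Buchberger's algorithm.
f_1 = 12x_1x_2 + 4x_1 + 2x_2 + 16, LT = x_1x_2.
f_2 = x_1x_2 - x_2^2, LT = x_1x_2.
f_3 = 4x_1x_2 + 8x_1 - 8x_2^2 - 4x_2 + 32, LT = x_1x_2.

S(f_1,f_2): lcm = x_1x_2. S = 1/3x_1 + x_2^2 + 1/6x_2 + 4/3.
  leading term x_1: no divisor's leading term divides it; move 1/3x_1 to the remainder.
  leading term x_2^2: no divisor's leading term divides it; move x_2^2 to the remainder.
  leading term x_2: no divisor's leading term divides it; move 1/6x_2 to the remainder.
  leading term 1: no divisor's leading term divides it; move 4/3 to the remainder.
  remainder 1/3x_1 + x_2^2 + 1/6x_2 + 4/3 ≠ 0; add h_4 = 1/3x_1 + x_2^2 + 1/6x_2 + 4/3 to the basis.

S(f_1,f_3): lcm = x_1x_2. S = -5/3x_1 + 2x_2^2 + 7/6x_2 - 20/3.
  leading term x_1: subtract (-5)·h_4 from -5/3x_1 + 2x_2^2 + 7/6x_2 - 20/3 → 7x_2^2 + 2x_2
  leading term x_2^2: no divisor's leading term divides it; move 7x_2^2 to the remainder.
  leading term x_2: no divisor's leading term divides it; move 2x_2 to the remainder.
  remainder 7x_2^2 + 2x_2 ≠ 0; add h_5 = 7x_2^2 + 2x_2 to the basis.

S(f_1,h_4): lcm = x_1x_2. S = 1/3x_1 - 3x_2^3 - 1/2x_2^2 - 23/6x_2 + 4/3.
  leading term x_1: subtract (1)·h_4 from 1/3x_1 - 3x_2^3 - 1/2x_2^2 - 23/6x_2 + 4/3 → -3x_2^3 - 3/2x_2^2 - 4x_2
  leading term x_2^3: subtract (-3/7x_2)·h_5 from -3x_2^3 - 3/2x_2^2 - 4x_2 → -9/14x_2^2 - 4x_2
  leading term x_2^2: subtract (-9/98)·h_5 from -9/14x_2^2 - 4x_2 → -187/49x_2
  leading term x_2: no divisor's leading term divides it; move -187/49x_2 to the remainder.
  remainder -187/49x_2 ≠ 0; add h_6 = -187/49x_2 to the basis.

The other S-polynomials (S(f_2,f_3), S(f_2,h_4), S(f_3,h_4), S(f_1,h_5), S(f_2,h_5), S(f_3,h_5), S(h_4,h_5), S(f_1,h_6), S(f_2,h_6), S(f_3,h_6), S(h_4,h_6), S(h_5,h_6)) all reduce to 0 modulo the current basis, so we have a Gröbner basis.
Inter-reduce: drop elements whose leading term is divisible by another's, tail-reduce, and make monic.
Reduced Gröbner basis: {x_1 + 4, x_2}.

From the last basis element, x_2 = 0, so x_2 takes values in {0}. Each choice, substituted upward through the basis, yields the corresponding point(s) of the solution set.
  x_2 = 0: the earlier basis element becomes x_1 + 4 = 0, giving x_1 = -4 — point (-4, 0).
Substituting each solution back into the original system confirms all equations vanish.

{(-4, 0)}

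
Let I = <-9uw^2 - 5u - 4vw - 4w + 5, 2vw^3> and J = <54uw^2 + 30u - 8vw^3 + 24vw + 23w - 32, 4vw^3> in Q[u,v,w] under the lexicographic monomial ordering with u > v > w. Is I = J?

No, the ideals differ.

Equality of ideals is decidable: compute both reduced Gröbner bases (unique for the ordering) and check whether they agree.
Buchberger on the first generating set:
f_1 = -9uw^2 - 5u - 4vw - 4w + 5, LT = uw^2.
f_2 = 2vw^3, LT = vw^3.

S(f_1,f_2): lcm = uvw^3. S = 5/9uvw + 4/9v^2w^2 + 4/9vw^2 - 5/9vw.
  leading term uvw: no divisor's leading term divides it; move 5/9uvw to the remainder.
  leading term v^2w^2: no divisor's leading term divides it; move 4/9v^2w^2 to the remainder.
  leading term vw^2: no divisor's leading term divides it; move 4/9vw^2 to the remainder.
  leading term vw: no divisor's leading term divides it; move -5/9vw to the remainder.
  remainder 5/9uvw + 4/9v^2w^2 + 4/9vw^2 - 5/9vw ≠ 0; add g_3 = 5/9uvw + 4/9v^2w^2 + 4/9vw^2 - 5/9vw to the basis.

S(f_1,g_3): lcm = uvw^2. S = 5/9uv - 4/5v^2w^3 + 4/9v^2w - 4/5vw^3 + vw^2 + 4/9vw - 5/9v.
  leading term uv: no divisor's leading term divides it; move 5/9uv to the remainder.
  leading term v^2w^3: subtract (-2/5v)·f_2 from -4/5v^2w^3 + 4/9v^2w - 4/5vw^3 + vw^2 + 4/9vw - 5/9v → 4/9v^2w - 4/5vw^3 + vw^2 + 4/9vw - 5/9v
  leading term v^2w: no divisor's leading term divides it; move 4/9v^2w to the remainder.
  leading term vw^3: subtract (-2/5)·f_2 from -4/5vw^3 + vw^2 + 4/9vw - 5/9v → vw^2 + 4/9vw - 5/9v
  leading term vw^2: no divisor's leading term divides it; move vw^2 to the remainder.
  leading term vw: no divisor's leading term divides it; move 4/9vw to the remainder.
  leading term v: no divisor's leading term divides it; move -5/9v to the remainder.
  remainder 5/9uv + 4/9v^2w + vw^2 + 4/9vw - 5/9v ≠ 0; add g_4 = 5/9uv + 4/9v^2w + vw^2 + 4/9vw - 5/9v to the basis.

The other S-polynomials (S(f_2,g_3), S(f_1,g_4), S(f_2,g_4), S(g_3,g_4)) all reduce to 0 modulo the current basis, so we have a Gröbner basis.
Inter-reduce: drop elements whose leading term is divisible by another's, tail-reduce, and make monic.
Reduced Gröbner basis: {uv + 4/5v^2w + 9/5vw^2 + 4/5vw - v, uw^2 + 5/9u + 4/9vw + 4/9w - 5/9, vw^3}.

Buchberger on the second generating set:
h_1 = 54uw^2 + 30u - 8vw^3 + 24vw + 23w - 32, LT = uw^2.
h_2 = 4vw^3, LT = vw^3.

S(h_1,h_2): lcm = uvw^3. S = 5/9uvw - 4/27v^2w^4 + 4/9v^2w^2 + 23/54vw^2 - 16/27vw.
  leading term uvw: no divisor's leading term divides it; move 5/9uvw to the remainder.
  leading term v^2w^4: subtract (-1/27vw)·h_2 from -4/27v^2w^4 + 4/9v^2w^2 + 23/54vw^2 - 16/27vw → 4/9v^2w^2 + 23/54vw^2 - 16/27vw
  leading term v^2w^2: no divisor's leading term divides it; move 4/9v^2w^2 to the remainder.
  leading term vw^2: no divisor's leading term divides it; move 23/54vw^2 to the remainder.
  leading term vw: no divisor's leading term divides it; move -16/27vw to the remainder.
  remainder 5/9uvw + 4/9v^2w^2 + 23/54vw^2 - 16/27vw ≠ 0; add k_3 = 5/9uvw + 4/9v^2w^2 + 23/54vw^2 - 16/27vw to the basis.

S(h_1,k_3): lcm = uvw^2. S = 5/9uv - 128/135v^2w^3 + 4/9v^2w - 23/30vw^3 + 16/15vw^2 + 23/54vw - 16/27v.
  leading term uv: no divisor's leading term divides it; move 5/9uv to the remainder.
  leading term v^2w^3: subtract (-32/135v)·h_2 from -128/135v^2w^3 + 4/9v^2w - 23/30vw^3 + 16/15vw^2 + 23/54vw - 16/27v → 4/9v^2w - 23/30vw^3 + 16/15vw^2 + 23/54vw - 16/27v
  leading term v^2w: no divisor's leading term divides it; move 4/9v^2w to the remainder.
  leading term vw^3: subtract (-23/120)·h_2 from -23/30vw^3 + 16/15vw^2 + 23/54vw - 16/27v → 16/15vw^2 + 23/54vw - 16/27v
  leading term vw^2: no divisor's leading term divides it; move 16/15vw^2 to the remainder.
  leading term vw: no divisor's leading term divides it; move 23/54vw to the remainder.
  leading term v: no divisor's leading term divides it; move -16/27v to the remainder.
  remainder 5/9uv + 4/9v^2w + 16/15vw^2 + 23/54vw - 16/27v ≠ 0; add k_4 = 5/9uv + 4/9v^2w + 16/15vw^2 + 23/54vw - 16/27v to the basis.

The other S-polynomials (S(h_2,k_3), S(h_1,k_4), S(h_2,k_4), S(k_3,k_4)) all reduce to 0 modulo the current basis, so we have a Gröbner basis.
Inter-reduce: drop elements whose leading term is divisible by another's, tail-reduce, and make monic.
Reduced Gröbner basis: {uv + 4/5v^2w + 48/25vw^2 + 23/30vw - 16/15v, uw^2 + 5/9u + 4/9vw + 23/54w - 16/27, vw^3}.

These differ, so the ideals are not equal.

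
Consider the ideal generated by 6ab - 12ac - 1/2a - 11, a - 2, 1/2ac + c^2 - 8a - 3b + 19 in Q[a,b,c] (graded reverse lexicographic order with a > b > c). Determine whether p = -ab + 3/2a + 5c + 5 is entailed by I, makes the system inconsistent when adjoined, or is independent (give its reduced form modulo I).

Adjoining -ab + 3/2a + 5c + 5 makes the ideal the whole ring: the system is inconsistent.

First compute the reduced Gröbner basis of I by Buchberger's algorithm.
f_1 = 6ab - 12ac - 1/2a - 11, LT = ab.
f_2 = a - 2, LT = a.
f_3 = 1/2ac + c^2 - 8a - 3b + 19, LT = ac.

S(f_1,f_2): lcm = ab. S = -2ac - 1/12a + 2b - 11/6.
  leading term ac: subtract (-2c)·f_2 from -2ac - 1/12a + 2b - 11/6 → -1/12a + 2b - 4c - 11/6
  leading term a: subtract (-1/12)·f_2 from -1/12a + 2b - 4c - 11/6 → 2b - 4c - 2
  leading term b: no divisor's leading term divides it; move 2b to the remainder.
  leading term c: no divisor's leading term divides it; move -4c to the remainder.
  leading term 1: no divisor's leading term divides it; move -2 to the remainder.
  remainder 2b - 4c - 2 ≠ 0; add h_4 = 2b - 4c - 2 to the basis.

S(f_1,f_3): lcm = abc. S = -2ac^2 - 2bc^2 + 16ab + 6b^2 - 1/12ac - 38b - 11/6c.
  leading term ac^2: subtract (-2c^2)·f_2 from -2ac^2 - 2bc^2 + 16ab + 6b^2 - 1/12ac - 38b - 11/6c → -2bc^2 + 16ab + 6b^2 - 1/12ac - 4c^2 - 38b - 11/6c
  leading term bc^2: subtract (-c^2)·h_4 from -2bc^2 + 16ab + 6b^2 - 1/12ac - 4c^2 - 38b - 11/6c → -4c^3 + 16ab + 6b^2 - 1/12ac - 6c^2 - 38b - 11/6c
  leading term c^3: no divisor's leading term divides it; move -4c^3 to the remainder.
  leading term ab: subtract (8/3)·f_1 from 16ab + 6b^2 - 1/12ac - 6c^2 - 38b - 11/6c → 6b^2 + 383/12ac - 6c^2 + 4/3a - 38b - 11/6c + 88/3
  leading term b^2: subtract (3b)·h_4 from 6b^2 + 383/12ac - 6c^2 + 4/3a - 38b - 11/6c + 88/3 → 383/12ac + 12bc - 6c^2 + 4/3a - 32b - 11/6c + 88/3
  leading term ac: subtract (383/12c)·f_2 from 383/12ac + 12bc - 6c^2 + 4/3a - 32b - 11/6c + 88/3 → 12bc - 6c^2 + 4/3a - 32b + 62c + 88/3
  leading term bc: subtract (6c)·h_4 from 12bc - 6c^2 + 4/3a - 32b + 62c + 88/3 → 18c^2 + 4/3a - 32b + 74c + 88/3
  leading term c^2: no divisor's leading term divides it; move 18c^2 to the remainder.
  leading term a: subtract (4/3)·f_2 from 4/3a - 32b + 74c + 88/3 → -32b + 74c + 32
  leading term b: subtract (-16)·h_4 from -32b + 74c + 32 → 10c
  leading term c: no divisor's leading term divides it; move 10c to the remainder.
  remainder -4c^3 + 18c^2 + 10c ≠ 0; add h_5 = -4c^3 + 18c^2 + 10c to the basis.

S(f_2,f_3): lcm = ac. S = -2c^2 + 16a + 6b - 2c - 38.
  leading term c^2: no divisor's leading term divides it; move -2c^2 to the remainder.
  leading term a: subtract (16)·f_2 from 16a + 6b - 2c - 38 → 6b - 2c - 6
  leading term b: subtract (3)·h_4 from 6b - 2c - 6 → 10c
  leading term c: no divisor's leading term divides it; move 10c to the remainder.
  remainder -2c^2 + 10c ≠ 0; add h_6 = -2c^2 + 10c to the basis.

The other S-polynomials (S(f_1,h_4), S(f_2,h_4), S(f_3,h_4), S(f_1,h_5), S(f_2,h_5), S(f_3,h_5), S(h_4,h_5), S(f_1,h_6), S(f_2,h_6), S(f_3,h_6), S(h_4,h_6), S(h_5,h_6)) all reduce to 0 modulo the current basis, so we have a Gröbner basis.
Inter-reduce: drop elements whose leading term is divisible by another's, tail-reduce, and make monic.
Reduced Gröbner basis: {c^2 - 5c, a - 2, b - 2c - 1}.
Label its elements g_1 = c^2 - 5c, g_2 = a - 2, g_3 = b - 2c - 1.

Reduce p = -ab + 3/2a + 5c + 5 modulo G:
  leading term ab: subtract (-b)·g_2 from -ab + 3/2a + 5c + 5 → 3/2a - 2b + 5c + 5
  leading term a: subtract (3/2)·g_2 from 3/2a - 2b + 5c + 5 → -2b + 5c + 8
  leading term b: subtract (-2)·g_3 from -2b + 5c + 8 → c + 6
  leading term c: no divisor's leading term divides it; move c to the remainder.
  leading term 1: no divisor's leading term divides it; move 6 to the remainder.
  normal form = c + 6.
The normal form is nonzero, so p ∉ I. Since p minus its normal form lies in I, I + (p) = I + (r) where r = c + 6; decide whether this ideal is the whole ring.
Run Buchberger on G together with r (pairs among the g_i already reduce to 0 since G is a Gröbner basis):
g_1 = c^2 - 5c, LT = c^2.
g_2 = a - 2, LT = a.
g_3 = b - 2c - 1, LT = b.
r = c + 6, LT = c.

S(g_1,r): lcm = c^2. S = -11c.
  leading term c: subtract (-11)·r from -11c → 66
  leading term 1: no divisor's leading term divides it; move 66 to the remainder.
  remainder 66 ≠ 0; add m_5 = 66 to the basis.

The other S-polynomials (S(g_1,g_2), S(g_1,g_3), S(g_2,g_3), S(g_2,r), S(g_3,r), S(g_1,m_5), S(g_2,m_5), S(g_3,m_5), S(r,m_5)) all reduce to 0 modulo the current basis, so we have a Gröbner basis.
Inter-reduce: drop elements whose leading term is divisible by another's, tail-reduce, and make monic.
Reduced Gröbner basis: {1}.
The reduced Gröbner basis of I + (p) is {1}: the ideal is the whole ring, so the enlarged system has no common solution — adjoining p is inconsistent.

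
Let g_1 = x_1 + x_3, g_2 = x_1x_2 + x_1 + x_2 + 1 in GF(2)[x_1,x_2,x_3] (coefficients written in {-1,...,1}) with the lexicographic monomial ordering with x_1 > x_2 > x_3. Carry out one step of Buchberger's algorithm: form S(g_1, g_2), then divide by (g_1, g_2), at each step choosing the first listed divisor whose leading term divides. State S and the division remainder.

lcm(LM(g_1), LM(g_2)) = x_1x_2.
S = (lcm/LT(g_1))·g_1 − (lcm/LT(g_2))·g_2 = x_1 + x_2x_3 + x_2 + 1.
Reduce S modulo (g_1, g_2) in that order:
  leading term x_1: subtract (1)·g_1 from x_1 + x_2x_3 + x_2 + 1 → x_2x_3 + x_2 + x_3 + 1
  leading term x_2x_3: no divisor's leading term divides it; move x_2x_3 to the remainder.
  leading term x_2: no divisor's leading term divides it; move x_2 to the remainder.
  leading term x_3: no divisor's leading term divides it; move x_3 to the remainder.
  leading term 1: no divisor's leading term divides it; move 1 to the remainder.
The remainder x_2x_3 + x_2 + x_3 + 1 is nonzero, so it would be added as the next basis element.

S(g_1, g_2) = x_1 + x_2x_3 + x_2 + 1; remainder on division = x_2x_3 + x_2 + x_3 + 1.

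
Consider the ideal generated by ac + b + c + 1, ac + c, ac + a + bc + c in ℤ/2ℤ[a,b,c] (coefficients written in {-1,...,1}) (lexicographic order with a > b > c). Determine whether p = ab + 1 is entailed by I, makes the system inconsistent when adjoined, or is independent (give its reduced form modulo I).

First compute the reduced Gröbner basis of I by Buchberger's algorithm.
f_1 = ac + b + c + 1, LT = ac.
f_2 = ac + c, LT = ac.
f_3 = ac + a + bc + c, LT = ac.

S(f_1,f_2): lcm = ac. S = b + 1.
  leading term b: no divisor's leading term divides it; move b to the remainder.
  leading term 1: no divisor's leading term divides it; move 1 to the remainder.
  remainder b + 1 ≠ 0; add h_4 = b + 1 to the basis.

S(f_1,f_3): lcm = ac. S = a + bc + b + 1.
  leading term a: no divisor's leading term divides it; move a to the remainder.
  leading term bc: subtract (c)·h_4 from bc + b + 1 → b + c + 1
  leading term b: subtract (1)·h_4 from b + c + 1 → c
  leading term c: no divisor's leading term divides it; move c to the remainder.
  remainder a + c ≠ 0; add h_5 = a + c to the basis.

S(f_1,h_5): lcm = ac. S = b + c² + c + 1.
  leading term b: subtract (1)·h_4 from b + c² + c + 1 → c² + c
  leading term c²: no divisor's leading term divides it; move c² to the remainder.
  leading term c: no divisor's leading term divides it; move c to the remainder.
  remainder c² + c ≠ 0; add h_6 = c² + c to the basis.

The other S-polynomials (S(f_2,f_3), S(f_1,h_4), S(f_2,h_4), S(f_3,h_4), S(f_2,h_5), S(f_3,h_5), S(h_4,h_5), S(f_1,h_6), S(f_2,h_6), S(f_3,h_6), S(h_4,h_6), S(h_5,h_6)) all reduce to 0 modulo the current basis, so we have a Gröbner basis.
Inter-reduce: drop elements whose leading term is divisible by another's, tail-reduce, and make monic.
Reduced Gröbner basis: {a + c, b + 1, c² + c}.
Label its elements g_1 = a + c, g_2 = b + 1, g_3 = c² + c.

Reduce p = ab + 1 modulo G:
  leading term ab: subtract (b)·g_1 from ab + 1 → bc + 1
  leading term bc: subtract (c)·g_2 from bc + 1 → c + 1
  leading term c: no divisor's leading term divides it; move c to the remainder.
  leading term 1: no divisor's leading term divides it; move 1 to the remainder.
  normal form = c + 1.
The normal form is nonzero, so p ∉ I. Since p minus its normal form lies in I, I + (p) = I + (r) where r = c + 1; decide whether this ideal is the whole ring.
Run Buchberger on G together with r (pairs among the g_i already reduce to 0 since G is a Gröbner basis):
g_1 = a + c, LT = a.
g_2 = b + 1, LT = b.
g_3 = c² + c, LT = c².
r = c + 1, LT = c.

The S-polynomials (S(g_1,g_2), S(g_1,g_3), S(g_1,r), S(g_2,g_3), S(g_2,r), S(g_3,r)) all reduce to 0 modulo the current basis, so we have a Gröbner basis.
Inter-reduce: drop elements whose leading term is divisible by another's, tail-reduce, and make monic.
Reduced Gröbner basis: {a + 1, b + 1, c + 1}.
The reduced Gröbner basis of I + (p) is {a + 1, b + 1, c + 1} ≠ {1}, a proper ideal, so the enlarged system stays consistent: p is independent of I, with normal form c + 1.

Ideal membership is decidable via reduction modulo a Gröbner basis.

ab + 1 is independent of I; its normal form modulo I is c + 1.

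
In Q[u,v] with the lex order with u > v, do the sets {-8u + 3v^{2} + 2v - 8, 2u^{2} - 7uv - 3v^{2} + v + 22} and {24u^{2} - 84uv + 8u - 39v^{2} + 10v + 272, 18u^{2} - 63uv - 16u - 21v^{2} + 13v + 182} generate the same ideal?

Yes, the ideals are equal.

For a fixed monomial order, each ideal has a unique reduced Gröbner basis; comparing bases decides equality.
Buchberger on the first generating set:
f_1 = -8u + 3v^{2} + 2v - 8, LT = u.
f_2 = 2u^{2} - 7uv - 3v^{2} + v + 22, LT = u^{2}.

S(f_1,f_2): lcm = u^{2}. S = -\tfrac{3}{8}uv^{2} + \tfrac{13}{4}uv + u + \tfrac{3}{2}v^{2} - \tfrac{1}{2}v - 11.
  reduce S modulo (f_1, f_2):
  remainder -\tfrac{9}{64}v^{4} + \tfrac{9}{8}v^{3} + \tfrac{49}{16}v^{2} - \tfrac{7}{2}v - 12 ≠ 0; add g_3 = -\tfrac{9}{64}v^{4} + \tfrac{9}{8}v^{3} + \tfrac{49}{16}v^{2} - \tfrac{7}{2}v - 12 to the basis.

The other S-polynomials (S(f_1,g_3), S(f_2,g_3)) all reduce to 0 modulo the current basis, so we have a Gröbner basis.
Inter-reduce: drop elements whose leading term is divisible by another's, tail-reduce, and make monic.
Reduced Gröbner basis: {u - \tfrac{3}{8}v^{2} - \tfrac{1}{4}v + 1, v^{4} - 8v^{3} - \tfrac{196}{9}v^{2} + \tfrac{224}{9}v + \tfrac{256}{3}}.

Buchberger on the second generating set:
h_1 = 24u^{2} - 84uv + 8u - 39v^{2} + 10v + 272, LT = u^{2}.
h_2 = 18u^{2} - 63uv - 16u - 21v^{2} + 13v + 182, LT = u^{2}.

S(h_1,h_2): lcm = u^{2}. S = \tfrac{11}{9}u - \tfrac{11}{24}v^{2} - \tfrac{11}{36}v + \tfrac{11}{9}.
  reduce S modulo (h_1, h_2):
  remainder \tfrac{11}{9}u - \tfrac{11}{24}v^{2} - \tfrac{11}{36}v + \tfrac{11}{9} ≠ 0; add k_3 = \tfrac{11}{9}u - \tfrac{11}{24}v^{2} - \tfrac{11}{36}v + \tfrac{11}{9} to the basis.

S(h_1,k_3): lcm = u^{2}. S = \tfrac{3}{8}uv^{2} - \tfrac{13}{4}uv - \tfrac{2}{3}u - \tfrac{13}{8}v^{2} + \tfrac{5}{12}v + \tfrac{34}{3}.
  reduce S modulo (h_1, h_2, k_3):
  remainder \tfrac{9}{64}v^{4} - \tfrac{9}{8}v^{3} - \tfrac{49}{16}v^{2} + \tfrac{7}{2}v + 12 ≠ 0; add k_4 = \tfrac{9}{64}v^{4} - \tfrac{9}{8}v^{3} - \tfrac{49}{16}v^{2} + \tfrac{7}{2}v + 12 to the basis.

The other S-polynomials (S(h_2,k_3), S(h_1,k_4), S(h_2,k_4), S(k_3,k_4)) all reduce to 0 modulo the current basis, so we have a Gröbner basis.
Inter-reduce: drop elements whose leading term is divisible by another's, tail-reduce, and make monic.
Reduced Gröbner basis: {u - \tfrac{3}{8}v^{2} - \tfrac{1}{4}v + 1, v^{4} - 8v^{3} - \tfrac{196}{9}v^{2} + \tfrac{224}{9}v + \tfrac{256}{3}}.

The two bases agree; hence the ideals are identical.
The choice of monomial ordering does not affect the verdict — as long as both bases are computed under the same ordering, their equality decides ideal equality.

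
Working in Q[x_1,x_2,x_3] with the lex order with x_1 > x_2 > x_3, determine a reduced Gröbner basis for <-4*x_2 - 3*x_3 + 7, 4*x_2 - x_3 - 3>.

G = {x_2 - 1, x_3 - 1}

Buchberger's algorithm terminates because the ascending chain of leading-term ideals stabilizes.

f_1 = -4*x_2 - 3*x_3 + 7, LT = x_2.
f_2 = 4*x_2 - x_3 - 3, LT = x_2.

S(f_1,f_2): lcm = x_2. S = x_3 - 1.
  reduce S modulo (f_1, f_2):
  remainder x_3 - 1 ≠ 0; add g_3 = x_3 - 1 to the basis.

The other S-polynomials (S(f_1,g_3), S(f_2,g_3)) all reduce to 0 modulo the current basis, so we have a Gröbner basis.
Inter-reduce: drop elements whose leading term is divisible by another's, tail-reduce, and make monic.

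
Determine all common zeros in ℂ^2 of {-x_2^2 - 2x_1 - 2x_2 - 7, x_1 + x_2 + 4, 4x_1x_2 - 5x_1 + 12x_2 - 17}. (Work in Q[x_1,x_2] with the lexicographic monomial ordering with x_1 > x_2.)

{(-5, 1)}

Compute a lex Gröbner basis by Buchberger's algorithm.
f_1 = -2x_1 - x_2^2 - 2x_2 - 7, LT = x_1.
f_2 = x_1 + x_2 + 4, LT = x_1.
f_3 = 4x_1x_2 - 5x_1 + 12x_2 - 17, LT = x_1x_2.

S(f_1,f_2): lcm = x_1. S = 1/2x_2^2 - 1/2.
  leading term x_2^2: no divisor's leading term divides it; move 1/2x_2^2 to the remainder.
  leading term 1: no divisor's leading term divides it; move -1/2 to the remainder.
  remainder 1/2x_2^2 - 1/2 ≠ 0; add h_4 = 1/2x_2^2 - 1/2 to the basis.

S(f_1,f_3): lcm = x_1x_2. S = 5/4x_1 + 1/2x_2^3 + x_2^2 + 1/2x_2 + 17/4.
  leading term x_1: subtract (-5/8)·f_1 from 5/4x_1 + 1/2x_2^3 + x_2^2 + 1/2x_2 + 17/4 → 1/2x_2^3 + 3/8x_2^2 - 3/4x_2 - 1/8
  leading term x_2^3: subtract (x_2)·h_4 from 1/2x_2^3 + 3/8x_2^2 - 3/4x_2 - 1/8 → 3/8x_2^2 - 1/4x_2 - 1/8
  leading term x_2^2: subtract (3/4)·h_4 from 3/8x_2^2 - 1/4x_2 - 1/8 → -1/4x_2 + 1/4
  leading term x_2: no divisor's leading term divides it; move -1/4x_2 to the remainder.
  leading term 1: no divisor's leading term divides it; move 1/4 to the remainder.
  remainder -1/4x_2 + 1/4 ≠ 0; add h_5 = -1/4x_2 + 1/4 to the basis.

The other S-polynomials (S(f_2,f_3), S(f_1,h_4), S(f_2,h_4), S(f_3,h_4), S(f_1,h_5), S(f_2,h_5), S(f_3,h_5), S(h_4,h_5)) all reduce to 0 modulo the current basis, so we have a Gröbner basis.
Inter-reduce: drop elements whose leading term is divisible by another's, tail-reduce, and make monic.
Reduced Gröbner basis: {x_1 + 5, x_2 - 1}.

From the last basis element, x_2 - 1 = 0, so x_2 takes values in {1}. Each choice, substituted upward through the basis, yields the corresponding point(s) of the solution set.
  x_2 = 1: the earlier basis element becomes x_1 + 5 = 0, giving x_1 = -5 — point (-5, 1).
Each listed point satisfies every original equation (direct substitution).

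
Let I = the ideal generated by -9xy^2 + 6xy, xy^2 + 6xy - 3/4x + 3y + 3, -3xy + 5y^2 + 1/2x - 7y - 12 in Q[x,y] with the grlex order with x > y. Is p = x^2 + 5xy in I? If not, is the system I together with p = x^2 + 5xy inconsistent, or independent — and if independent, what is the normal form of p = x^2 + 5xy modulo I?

First compute the reduced Gröbner basis of I by Buchberger's algorithm.
f_1 = -9xy^2 + 6xy, LT = xy^2.
f_2 = xy^2 + 6xy - 3/4x + 3y + 3, LT = xy^2.
f_3 = -3xy + 5y^2 + 1/2x - 7y - 12, LT = xy.

S(f_1,f_2): lcm = xy^2. S = -20/3xy + 3/4x - 3y - 3.
  reduce S modulo (f_1, f_2, f_3):
  remainder -100/9y^2 - 13/36x + 113/9y + 71/3 ≠ 0; add h_4 = -100/9y^2 - 13/36x + 113/9y + 71/3 to the basis.

S(f_1,f_3): lcm = xy^2. S = 5/3y^3 - 1/2xy - 7/3y^2 - 4y.
  reduce S modulo (f_1, f_2, f_3, h_4):
  remainder -1527/32000x - 5673/8000y - 5673/8000 ≠ 0; add h_5 = -1527/32000x - 5673/8000y - 5673/8000 to the basis.

S(f_1,h_4): lcm = xy^2. S = -13/400x^2 + 139/300xy + 213/100x.
  reduce S modulo (f_1, f_2, f_3, h_4, h_5):
  remainder -10580320/259081y - 10580320/259081 ≠ 0; add h_6 = -10580320/259081y - 10580320/259081 to the basis.

The other S-polynomials (S(f_2,f_3), S(f_2,h_4), S(f_3,h_4), S(f_1,h_5), S(f_2,h_5), S(f_3,h_5), S(h_4,h_5), S(f_1,h_6), S(f_2,h_6), S(f_3,h_6), S(h_4,h_6), S(h_5,h_6)) all reduce to 0 modulo the current basis, so we have a Gröbner basis.
Inter-reduce: drop elements whose leading term is divisible by another's, tail-reduce, and make monic.
Reduced Gröbner basis: {x, y + 1}.
Label its elements g_1 = x, g_2 = y + 1.

Reduce p = x^2 + 5xy modulo G:
  leading term x^2: subtract (x)·g_1 from x^2 + 5xy → 5xy
  leading term xy: subtract (5y)·g_1 from 5xy → 0
  normal form = 0.
Since the normal form is 0, p ∈ I.

x^2 + 5xy lies in I (it reduces to 0).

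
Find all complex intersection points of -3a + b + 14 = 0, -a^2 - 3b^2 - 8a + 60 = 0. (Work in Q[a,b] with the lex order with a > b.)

Compute a lex Gröbner basis by Buchberger's algorithm.
f_1 = -3a + b + 14, LT = a.
f_2 = -a^2 - 8a - 3b^2 + 60, LT = a^2.

S(f_1,f_2): lcm = a^2. S = -1/3ab - 38/3a - 3b^2 + 60.
  leading term ab: subtract (1/9b)·f_1 from -1/3ab - 38/3a - 3b^2 + 60 → -38/3a - 28/9b^2 - 14/9b + 60
  leading term a: subtract (38/9)·f_1 from -38/3a - 28/9b^2 - 14/9b + 60 → -28/9b^2 - 52/9b + 8/9
  leading term b^2: no divisor's leading term divides it; move -28/9b^2 to the remainder.
  leading term b: no divisor's leading term divides it; move -52/9b to the remainder.
  leading term 1: no divisor's leading term divides it; move 8/9 to the remainder.
  remainder -28/9b^2 - 52/9b + 8/9 ≠ 0; add h_3 = -28/9b^2 - 52/9b + 8/9 to the basis.

The other S-polynomials (S(f_1,h_3), S(f_2,h_3)) all reduce to 0 modulo the current basis, so we have a Gröbner basis.
Inter-reduce: drop elements whose leading term is divisible by another's, tail-reduce, and make monic.
Reduced Gröbner basis: {a - 1/3b - 14/3, b^2 + 13/7b - 2/7}.

Elimination: the polynomial b^2 + 13/7b - 2/7 lies in the elimination ideal for b, so b ∈ {-2, 1/7}. For each such b, the remaining basis elements (now univariate) give the rest of the solution.
  b = -2: the earlier basis element becomes a - 4 = 0, giving a = 4 — point (4, -2).
  b = 1/7: the earlier basis element becomes a - 33/7 = 0, giving a = 33/7 — point (33/7, 1/7).
Check: every point annihilates each of the original generators.

{(4, -2), (33/7, 1/7)}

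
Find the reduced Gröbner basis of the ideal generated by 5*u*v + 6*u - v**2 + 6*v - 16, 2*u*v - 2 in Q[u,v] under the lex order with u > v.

G = {u - 1/6*v**2 + v - 11/6, v**3 - 6*v**2 + 11*v - 6}

f_1 = 5*u*v + 6*u - v**2 + 6*v - 16, LT = u*v.
f_2 = 2*u*v - 2, LT = u*v.

S(f_1,f_2): lcm = u*v. S = 6/5*u - 1/5*v**2 + 6/5*v - 11/5.
  leading term u: no divisor's leading term divides it; move 6/5*u to the remainder.
  leading term v**2: no divisor's leading term divides it; move -1/5*v**2 to the remainder.
  leading term v: no divisor's leading term divides it; move 6/5*v to the remainder.
  leading term 1: no divisor's leading term divides it; move -11/5 to the remainder.
  remainder 6/5*u - 1/5*v**2 + 6/5*v - 11/5 ≠ 0; add g_3 = 6/5*u - 1/5*v**2 + 6/5*v - 11/5 to the basis.

S(f_1,g_3): lcm = u*v. S = 6/5*u + 1/6*v**3 - 6/5*v**2 + 91/30*v - 16/5.
  leading term u: subtract (1)·g_3 from 6/5*u + 1/6*v**3 - 6/5*v**2 + 91/30*v - 16/5 → 1/6*v**3 - v**2 + 11/6*v - 1
  leading term v**3: no divisor's leading term divides it; move 1/6*v**3 to the remainder.
  leading term v**2: no divisor's leading term divides it; move -v**2 to the remainder.
  leading term v: no divisor's leading term divides it; move 11/6*v to the remainder.
  leading term 1: no divisor's leading term divides it; move -1 to the remainder.
  remainder 1/6*v**3 - v**2 + 11/6*v - 1 ≠ 0; add g_4 = 1/6*v**3 - v**2 + 11/6*v - 1 to the basis.

S(f_2,g_3): lcm = u*v. S = 1/6*v**3 - v**2 + 11/6*v - 1.
  leading term v**3: subtract (1)·g_4 from 1/6*v**3 - v**2 + 11/6*v - 1 → 0
  remainder 0.

S(f_1,g_4): lcm = u*v**3. S = 36/5*u*v**2 - 11*u*v + 6*u - 1/5*v**4 + 6/5*v**3 - 16/5*v**2.
  leading term u*v**2: subtract (36/25*v)·f_1 from 36/5*u*v**2 - 11*u*v + 6*u - 1/5*v**4 + 6/5*v**3 - 16/5*v**2 → -491/25*u*v + 6*u - 1/5*v**4 + 66/25*v**3 - 296/25*v**2 + 576/25*v
  leading term u*v: subtract (-491/125)·f_1 from -491/25*u*v + 6*u - 1/5*v**4 + 66/25*v**3 - 296/25*v**2 + 576/25*v → 3696/125*u - 1/5*v**4 + 66/25*v**3 - 1971/125*v**2 + 5826/125*v - 7856/125
  leading term u: subtract (616/25)·g_3 from 3696/125*u - 1/5*v**4 + 66/25*v**3 - 1971/125*v**2 + 5826/125*v - 7856/125 → -1/5*v**4 + 66/25*v**3 - 271/25*v**2 + 426/25*v - 216/25
  leading term v**4: subtract (-6/5*v)·g_4 from -1/5*v**4 + 66/25*v**3 - 271/25*v**2 + 426/25*v - 216/25 → 36/25*v**3 - 216/25*v**2 + 396/25*v - 216/25
  leading term v**3: subtract (216/25)·g_4 from 36/25*v**3 - 216/25*v**2 + 396/25*v - 216/25 → 0
  remainder 0.

S(f_2,g_4): lcm = u*v**3. S = 6*u*v**2 - 11*u*v + 6*u - v**2.
  leading term u*v**2: subtract (6/5*v)·f_1 from 6*u*v**2 - 11*u*v + 6*u - v**2 → -91/5*u*v + 6*u + 6/5*v**3 - 41/5*v**2 + 96/5*v
  leading term u*v: subtract (-91/25)·f_1 from -91/5*u*v + 6*u + 6/5*v**3 - 41/5*v**2 + 96/5*v → 696/25*u + 6/5*v**3 - 296/25*v**2 + 1026/25*v - 1456/25
  leading term u: subtract (116/5)·g_3 from 696/25*u + 6/5*v**3 - 296/25*v**2 + 1026/25*v - 1456/25 → 6/5*v**3 - 36/5*v**2 + 66/5*v - 36/5
  leading term v**3: subtract (36/5)·g_4 from 6/5*v**3 - 36/5*v**2 + 66/5*v - 36/5 → 0
  remainder 0.

S(g_3,g_4): leading monomials are coprime, so the S-polynomial reduces to 0 (Buchberger's first criterion).
Every S-polynomial of the final basis reduces to 0, so we have a Gröbner basis.
Inter-reduce: drop elements whose leading term is divisible by another's, tail-reduce, and make monic.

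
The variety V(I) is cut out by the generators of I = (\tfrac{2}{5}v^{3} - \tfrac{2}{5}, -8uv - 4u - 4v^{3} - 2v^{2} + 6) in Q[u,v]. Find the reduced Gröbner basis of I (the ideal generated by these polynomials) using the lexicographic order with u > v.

f_1 = \tfrac{2}{5}v^{3} - \tfrac{2}{5}, LT = v^{3}.
f_2 = -8uv - 4u - 4v^{3} - 2v^{2} + 6, LT = uv.

S(f_1,f_2): lcm = uv^{3}. S = -\tfrac{1}{2}uv^{2} - u - \tfrac{1}{2}v^{5} - \tfrac{1}{4}v^{4} + \tfrac{3}{4}v^{2}.
  reduce S modulo (f_1, f_2):
  remainder -\tfrac{9}{8}u + \tfrac{3}{16}v^{2} - \tfrac{3}{8}v + \tfrac{3}{16} ≠ 0; add g_3 = -\tfrac{9}{8}u + \tfrac{3}{16}v^{2} - \tfrac{3}{8}v + \tfrac{3}{16} to the basis.

The other S-polynomials (S(f_1,g_3), S(f_2,g_3)) all reduce to 0 modulo the current basis, so we have a Gröbner basis.
Inter-reduce: drop elements whose leading term is divisible by another's, tail-reduce, and make monic.

G = {u - \tfrac{1}{6}v^{2} + \tfrac{1}{3}v - \tfrac{1}{6}, v^{3} - 1}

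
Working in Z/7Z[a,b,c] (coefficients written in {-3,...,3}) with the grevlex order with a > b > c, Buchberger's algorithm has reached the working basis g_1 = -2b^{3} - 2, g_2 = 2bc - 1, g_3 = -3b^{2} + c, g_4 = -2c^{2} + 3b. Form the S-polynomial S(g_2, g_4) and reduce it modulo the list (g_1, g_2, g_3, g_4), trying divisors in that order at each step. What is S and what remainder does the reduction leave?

S(g_2, g_4) = -2b^{2} + 3c; remainder on division = 0.

lcm(LM(g_2), LM(g_4)) = bc^{2}.
S = (lcm/LT(g_2))·g_2 − (lcm/LT(g_4))·g_4 = -2b^{2} + 3c.
Reduce S modulo (g_1, g_2, g_3, g_4) in that order:
  leading term b^{2}: subtract (3)·g_3 from -2b^{2} + 3c → 0
The remainder is 0, so this S-polynomial contributes no new basis element.
An S-polynomial is built so that the two leading terms cancel; whether anything survives reduction is exactly the Gröbner-basis criterion.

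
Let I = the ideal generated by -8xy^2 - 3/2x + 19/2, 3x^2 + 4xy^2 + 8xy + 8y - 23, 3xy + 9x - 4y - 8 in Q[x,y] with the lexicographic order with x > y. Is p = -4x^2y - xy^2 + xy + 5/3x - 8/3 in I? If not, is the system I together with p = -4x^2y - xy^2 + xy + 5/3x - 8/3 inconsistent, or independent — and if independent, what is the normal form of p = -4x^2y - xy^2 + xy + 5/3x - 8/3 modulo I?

Adjoining -4x^2y - xy^2 + xy + 5/3x - 8/3 makes the ideal the whole ring: the system is inconsistent.

First compute the reduced Gröbner basis of I by Buchberger's algorithm.
f_1 = -8xy^2 - 3/2x + 19/2, LT = xy^2.
f_2 = 3x^2 + 4xy^2 + 8xy + 8y - 23, LT = x^2.
f_3 = 3xy + 9x - 4y - 8, LT = xy.

S(f_1,f_2): lcm = x^2y^2. S = 3/16x^2 - 4/3xy^4 - 8/3xy^3 - 19/16x - 8/3y^3 + 23/3y^2.
  reduce S modulo (f_1, f_2, f_3):
  remainder -19/16x - 8/3y^3 + 73/12y^2 - 11/3y + 23/16 ≠ 0; add h_4 = -19/16x - 8/3y^3 + 73/12y^2 - 11/3y + 23/16 to the basis.

S(f_1,f_3): lcm = xy^2. S = -3xy + 3/16x + 4/3y^2 + 8/3y - 19/16.
  reduce S modulo (f_1, f_2, f_3, h_4):
  remainder -392/19y^3 + 11035/228y^2 - 1693/57y + 147/76 ≠ 0; add h_5 = -392/19y^3 + 11035/228y^2 - 1693/57y + 147/76 to the basis.

S(f_2,f_3): lcm = x^2y. S = -3x^2 + 4/3xy^3 + 8/3xy^2 + 4/3xy + 8/3x + 8/3y^2 - 23/3y.
  reduce S modulo (f_1, f_2, f_3, h_4, h_5):
  remainder 8488/1323y^2 + 54395/5292y - 601/36 ≠ 0; add h_6 = 8488/1323y^2 + 54395/5292y - 601/36 to the basis.

S(f_1,h_4): lcm = xy^2. S = 3/16x - 128/57y^5 + 292/57y^4 - 176/57y^3 + 23/19y^2 - 19/16.
  reduce S modulo (f_1, f_2, f_3, h_4, h_5, h_6):
  remainder -30439613279/35216100864y + 30439613279/35216100864 ≠ 0; add h_7 = -30439613279/35216100864y + 30439613279/35216100864 to the basis.

The other S-polynomials (S(f_2,h_4), S(f_3,h_4), S(f_1,h_5), S(f_2,h_5), S(f_3,h_5), S(h_4,h_5), S(f_1,h_6), S(f_2,h_6), S(f_3,h_6), S(h_4,h_6), S(h_5,h_6), S(f_1,h_7), S(f_2,h_7), S(f_3,h_7), S(h_4,h_7), S(h_5,h_7), S(h_6,h_7)) all reduce to 0 modulo the current basis, so we have a Gröbner basis.
Inter-reduce: drop elements whose leading term is divisible by another's, tail-reduce, and make monic.
Reduced Gröbner basis: {x - 1, y - 1}.
Label its elements g_1 = x - 1, g_2 = y - 1.

Reduce p = -4x^2y - xy^2 + xy + 5/3x - 8/3 modulo G:
  leading term x^2y: subtract (-4xy)·g_1 from -4x^2y - xy^2 + xy + 5/3x - 8/3 → -xy^2 - 3xy + 5/3x - 8/3
  leading term xy^2: subtract (-y^2)·g_1 from -xy^2 - 3xy + 5/3x - 8/3 → -3xy + 5/3x - y^2 - 8/3
  leading term xy: subtract (-3y)·g_1 from -3xy + 5/3x - y^2 - 8/3 → 5/3x - y^2 - 3y - 8/3
  leading term x: subtract (5/3)·g_1 from 5/3x - y^2 - 3y - 8/3 → -y^2 - 3y - 1
  leading term y^2: subtract (-y)·g_2 from -y^2 - 3y - 1 → -4y - 1
  leading term y: subtract (-4)·g_2 from -4y - 1 → -5
  leading term 1: no divisor's leading term divides it; move -5 to the remainder.
  normal form = -5.
The normal form is nonzero, so p ∉ I. Since p minus its normal form lies in I, I + (p) = I + (r) where r = -5; decide whether this ideal is the whole ring.
Here r = -5 is a nonzero constant, hence a unit: 1 ∈ I + (p), the Gröbner basis of I + (p) is {1}, and the enlarged system has no common solution — adjoining p is inconsistent.

The remainder on division by a Gröbner basis is unique — it is the normal form.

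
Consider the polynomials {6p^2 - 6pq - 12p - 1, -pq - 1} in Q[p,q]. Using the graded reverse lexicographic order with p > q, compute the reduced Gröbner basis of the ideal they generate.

G = {q^2 + 12/5q + 6/5, p - 5/6q - 2}

f_1 = 6p^2 - 6pq - 12p - 1, LT = p^2.
f_2 = -pq - 1, LT = pq.

S(f_1,f_2): lcm = p^2q. S = -pq^2 - 2pq - p - 1/6q.
  reduce S modulo (f_1, f_2):
  remainder -p + 5/6q + 2 ≠ 0; add g_3 = -p + 5/6q + 2 to the basis.

S(f_2,g_3): lcm = pq. S = 5/6q^2 + 2q + 1.
  reduce S modulo (f_1, f_2, g_3):
  remainder 5/6q^2 + 2q + 1 ≠ 0; add g_4 = 5/6q^2 + 2q + 1 to the basis.

The other S-polynomials (S(f_1,g_3), S(f_1,g_4), S(f_2,g_4), S(g_3,g_4)) all reduce to 0 modulo the current basis, so we have a Gröbner basis.
Inter-reduce: drop elements whose leading term is divisible by another's, tail-reduce, and make monic.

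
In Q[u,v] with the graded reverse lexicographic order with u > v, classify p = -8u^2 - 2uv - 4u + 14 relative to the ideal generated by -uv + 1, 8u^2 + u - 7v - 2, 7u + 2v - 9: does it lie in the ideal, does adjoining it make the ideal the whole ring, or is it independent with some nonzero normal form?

First compute the reduced Gröbner basis of I by Buchberger's algorithm.
f_1 = -uv + 1, LT = uv.
f_2 = 8u^2 + u - 7v - 2, LT = u^2.
f_3 = 7u + 2v - 9, LT = u.

S(f_1,f_2): lcm = u^2v. S = -1/8uv + 7/8v^2 - u + 1/4v.
  reduce S modulo (f_1, f_2, f_3):
  remainder 7/8v^2 + 15/28v - 79/56 ≠ 0; add h_4 = 7/8v^2 + 15/28v - 79/56 to the basis.

S(f_1,f_3): lcm = uv. S = -2/7v^2 + 9/7v - 1.
  reduce S modulo (f_1, f_2, f_3, h_4):
  remainder 501/343v - 501/343 ≠ 0; add h_5 = 501/343v - 501/343 to the basis.

The other S-polynomials (S(f_2,f_3), S(f_1,h_4), S(f_2,h_4), S(f_3,h_4), S(f_1,h_5), S(f_2,h_5), S(f_3,h_5), S(h_4,h_5)) all reduce to 0 modulo the current basis, so we have a Gröbner basis.
Inter-reduce: drop elements whose leading term is divisible by another's, tail-reduce, and make monic.
Reduced Gröbner basis: {u - 1, v - 1}.
Label its elements g_1 = u - 1, g_2 = v - 1.

Reduce p = -8u^2 - 2uv - 4u + 14 modulo G:
  leading term u^2: subtract (-8u)·g_1 from -8u^2 - 2uv - 4u + 14 → -2uv - 12u + 14
  leading term uv: subtract (-2v)·g_1 from -2uv - 12u + 14 → -12u - 2v + 14
  leading term u: subtract (-12)·g_1 from -12u - 2v + 14 → -2v + 2
  leading term v: subtract (-2)·g_2 from -2v + 2 → 0
  normal form = 0.
Since the normal form is 0, p ∈ I.

Ideal membership is decidable via reduction modulo a Gröbner basis.

-8u^2 - 2uv - 4u + 14 lies in I (it reduces to 0).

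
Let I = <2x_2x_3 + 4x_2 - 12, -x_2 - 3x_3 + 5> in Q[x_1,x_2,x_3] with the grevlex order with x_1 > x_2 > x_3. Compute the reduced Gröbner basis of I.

G = {x_3^2 + 1/3x_3 - 4/3, x_2 + 3x_3 - 5}

f_1 = 2x_2x_3 + 4x_2 - 12, LT = x_2x_3.
f_2 = -x_2 - 3x_3 + 5, LT = x_2.

S(f_1,f_2): lcm = x_2x_3. S = -3x_3^2 + 2x_2 + 5x_3 - 6.
  leading term x_3^2: no divisor's leading term divides it; move -3x_3^2 to the remainder.
  leading term x_2: subtract (-2)·f_2 from 2x_2 + 5x_3 - 6 → -x_3 + 4
  leading term x_3: no divisor's leading term divides it; move -x_3 to the remainder.
  leading term 1: no divisor's leading term divides it; move 4 to the remainder.
  remainder -3x_3^2 - x_3 + 4 ≠ 0; add g_3 = -3x_3^2 - x_3 + 4 to the basis.

S(f_1,g_3): lcm = x_2x_3^2. S = 5/3x_2x_3 + 4/3x_2 - 6x_3.
  leading term x_2x_3: subtract (5/6)·f_1 from 5/3x_2x_3 + 4/3x_2 - 6x_3 → -2x_2 - 6x_3 + 10
  leading term x_2: subtract (2)·f_2 from -2x_2 - 6x_3 + 10 → 0
  remainder 0.

S(f_2,g_3): leading monomials are coprime, so the S-polynomial reduces to 0 (Buchberger's first criterion).
Every S-polynomial of the final basis reduces to 0, so we have a Gröbner basis.
Inter-reduce: drop elements whose leading term is divisible by another's, tail-reduce, and make monic.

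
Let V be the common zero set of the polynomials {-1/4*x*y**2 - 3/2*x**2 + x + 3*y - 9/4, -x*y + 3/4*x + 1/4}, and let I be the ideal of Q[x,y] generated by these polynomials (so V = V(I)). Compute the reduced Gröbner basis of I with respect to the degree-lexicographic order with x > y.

G = {x**2 - 55/96*x - 47/24*y + 49/32, x*y - 3/4*x - 1/4, y**2 - 6/47*x - 72/47*y + 31/47}

f_1 = -1/4*x*y**2 - 3/2*x**2 + x + 3*y - 9/4, LT = x*y**2.
f_2 = -x*y + 3/4*x + 1/4, LT = x*y.

S(f_1,f_2): lcm = x*y**2. S = 6*x**2 + 3/4*x*y - 4*x - 47/4*y + 9.
  leading term x**2: no divisor's leading term divides it; move 6*x**2 to the remainder.
  leading term x*y: subtract (-3/4)·f_2 from 3/4*x*y - 4*x - 47/4*y + 9 → -55/16*x - 47/4*y + 147/16
  leading term x: no divisor's leading term divides it; move -55/16*x to the remainder.
  leading term y: no divisor's leading term divides it; move -47/4*y to the remainder.
  leading term 1: no divisor's leading term divides it; move 147/16 to the remainder.
  remainder 6*x**2 - 55/16*x - 47/4*y + 147/16 ≠ 0; add g_3 = 6*x**2 - 55/16*x - 47/4*y + 147/16 to the basis.

S(f_1,g_3): lcm = x**2*y**2. S = 6*x**3 + 55/96*x*y**2 + 47/24*y**3 - 4*x**2 - 12*x*y - 49/32*y**2 + 9*x.
  leading term x**3: subtract (x)·g_3 from 6*x**3 + 55/96*x*y**2 + 47/24*y**3 - 4*x**2 - 12*x*y - 49/32*y**2 + 9*x → 55/96*x*y**2 + 47/24*y**3 - 9/16*x**2 - 1/4*x*y - 49/32*y**2 - 3/16*x
  leading term x*y**2: subtract (-55/24)·f_1 from 55/96*x*y**2 + 47/24*y**3 - 9/16*x**2 - 1/4*x*y - 49/32*y**2 - 3/16*x → 47/24*y**3 - 4*x**2 - 1/4*x*y - 49/32*y**2 + 101/48*x + 55/8*y - 165/32
  leading term y**3: no divisor's leading term divides it; move 47/24*y**3 to the remainder.
  leading term x**2: subtract (-2/3)·g_3 from -4*x**2 - 1/4*x*y - 49/32*y**2 + 101/48*x + 55/8*y - 165/32 → -1/4*x*y - 49/32*y**2 - 3/16*x - 23/24*y + 31/32
  leading term x*y: subtract (1/4)·f_2 from -1/4*x*y - 49/32*y**2 - 3/16*x - 23/24*y + 31/32 → -49/32*y**2 - 3/8*x - 23/24*y + 29/32
  leading term y**2: no divisor's leading term divides it; move -49/32*y**2 to the remainder.
  leading term x: no divisor's leading term divides it; move -3/8*x to the remainder.
  leading term y: no divisor's leading term divides it; move -23/24*y to the remainder.
  leading term 1: no divisor's leading term divides it; move 29/32 to the remainder.
  remainder 47/24*y**3 - 49/32*y**2 - 3/8*x - 23/24*y + 29/32 ≠ 0; add g_4 = 47/24*y**3 - 49/32*y**2 - 3/8*x - 23/24*y + 29/32 to the basis.

S(f_2,g_3): lcm = x**2*y. S = -3/4*x**2 + 55/96*x*y + 47/24*y**2 - 1/4*x - 49/32*y.
  leading term x**2: subtract (-1/8)·g_3 from -3/4*x**2 + 55/96*x*y + 47/24*y**2 - 1/4*x - 49/32*y → 55/96*x*y + 47/24*y**2 - 87/128*x - 3*y + 147/128
  leading term x*y: subtract (-55/96)·f_2 from 55/96*x*y + 47/24*y**2 - 87/128*x - 3*y + 147/128 → 47/24*y**2 - 1/4*x - 3*y + 31/24
  leading term y**2: no divisor's leading term divides it; move 47/24*y**2 to the remainder.
  leading term x: no divisor's leading term divides it; move -1/4*x to the remainder.
  leading term y: no divisor's leading term divides it; move -3*y to the remainder.
  leading term 1: no divisor's leading term divides it; move 31/24 to the remainder.
  remainder 47/24*y**2 - 1/4*x - 3*y + 31/24 ≠ 0; add g_5 = 47/24*y**2 - 1/4*x - 3*y + 31/24 to the basis.

The other S-polynomials (S(f_1,g_4), S(f_2,g_4), S(g_3,g_4), S(f_1,g_5), S(f_2,g_5), S(g_3,g_5), S(g_4,g_5)) all reduce to 0 modulo the current basis, so we have a Gröbner basis.
Inter-reduce: drop elements whose leading term is divisible by another's, tail-reduce, and make monic.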